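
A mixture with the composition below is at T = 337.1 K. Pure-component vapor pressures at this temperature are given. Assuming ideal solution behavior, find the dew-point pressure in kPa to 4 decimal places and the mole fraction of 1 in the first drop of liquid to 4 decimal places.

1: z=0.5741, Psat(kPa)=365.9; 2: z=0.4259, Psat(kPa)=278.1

At the dew point ψ → 1, so Σzᵢ/Kᵢ = 1 with Kᵢ = Pᵢˢᵃᵗ/P ⇒ 1/P = Σzᵢ/Pᵢˢᵃᵗ.
1/P = 0.5741/365.9 + 0.4259/278.1 = 0.0031005 ⇒ P = 322.5316 kPa
xᵢ = zᵢP/Pᵢˢᵃᵗ ⇒ x_1 = 0.5741·322.5316/365.9 = 0.5061

Pdew = 322.5316 kPa, x_1 = 0.5061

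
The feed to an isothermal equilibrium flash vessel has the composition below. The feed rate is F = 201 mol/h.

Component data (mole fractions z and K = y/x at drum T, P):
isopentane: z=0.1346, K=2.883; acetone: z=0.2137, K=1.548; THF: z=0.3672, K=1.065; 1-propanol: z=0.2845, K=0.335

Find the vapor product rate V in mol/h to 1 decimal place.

Material balance + equilibrium reduce to Σ zᵢ(Kᵢ−1)/(1+ψ(Kᵢ−1)) = 0.
Feasibility: ΣzᵢKᵢ = 1.2052, Σzᵢ/Kᵢ = 1.3788 — both > 1, two phases present.
Newton iteration, ψ⁰ = 0.5:
  ψ = 0.5000: g = -0.03785, g' = -0.4500 → ψ = 0.4159
  ψ = 0.4159: g = -0.00077, g' = -0.4345 → ψ = 0.4141
Converged at ψ = 0.4141.
Then V = ψ·F = 0.4141·201 = 83.2 mol/h and L = F − V = 117.8 mol/h.

V = 83.2 mol/h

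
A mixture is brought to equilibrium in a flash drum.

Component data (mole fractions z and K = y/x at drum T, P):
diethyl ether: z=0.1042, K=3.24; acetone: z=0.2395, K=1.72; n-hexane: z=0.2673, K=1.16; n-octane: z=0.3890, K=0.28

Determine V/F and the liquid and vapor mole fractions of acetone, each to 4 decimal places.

Iterate (Newton) starting at V/F = 0.5:
  V/F = 0.5000: g = -0.16113, g' = -0.6817 → V/F = 0.2636
  V/F = 0.2636: g = -0.01297, g' = -0.6079 → V/F = 0.2423
Converged at V/F = 0.2423.
Compositions from xᵢ = zᵢ/(1+V/F(Kᵢ−1)), yᵢ = Kᵢxᵢ:
  diethyl ether: x = 0.0675, y = 0.2188
  acetone: x = 0.2039, y = 0.3507
  n-hexane: x = 0.2573, y = 0.2985
  n-octane: x = 0.4712, y = 0.1319

V/F = 0.2423, x_acetone = 0.2039, y_acetone = 0.3507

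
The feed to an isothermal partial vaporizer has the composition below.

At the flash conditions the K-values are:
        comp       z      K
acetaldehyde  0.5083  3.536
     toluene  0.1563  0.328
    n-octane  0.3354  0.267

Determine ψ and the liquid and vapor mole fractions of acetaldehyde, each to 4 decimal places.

Rachford–Rice: g(ψ) = Σ zᵢ(Kᵢ−1)/(1+ψ(Kᵢ−1)) = 0.
Check two-phase: ΣzᵢKᵢ = 1.9382 > 1 and Σzᵢ/Kᵢ = 1.8765 > 1, so g(0) = 0.9382 > 0 and g(1) = -0.8765 < 0.
Newton iteration, ψ⁰ = 0.5:
  ψ = 0.5000: g = 0.02210, g' = -1.2446 → ψ = 0.5178
Converged at ψ = 0.5178.
Compositions from xᵢ = zᵢ/(1+ψ(Kᵢ−1)), yᵢ = Kᵢxᵢ:
  acetaldehyde: x = 0.2198, y = 0.7771
  toluene: x = 0.2397, y = 0.0786
  n-octane: x = 0.5405, y = 0.1443

ψ = 0.5178, x_acetaldehyde = 0.2198, y_acetaldehyde = 0.7771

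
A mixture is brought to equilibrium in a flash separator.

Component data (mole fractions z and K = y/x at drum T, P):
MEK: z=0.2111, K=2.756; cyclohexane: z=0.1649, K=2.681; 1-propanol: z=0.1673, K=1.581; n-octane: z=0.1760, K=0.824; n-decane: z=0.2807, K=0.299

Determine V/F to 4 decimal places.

V/F = 0.6226

Newton–Raphson from V/F = 0.67:
  V/F = 0.6700: g = -0.03550, g' = -0.7672 → V/F = 0.6237
  V/F = 0.6237: g = -0.00086, g' = -0.7321 → V/F = 0.6226
Converged at V/F = 0.6226.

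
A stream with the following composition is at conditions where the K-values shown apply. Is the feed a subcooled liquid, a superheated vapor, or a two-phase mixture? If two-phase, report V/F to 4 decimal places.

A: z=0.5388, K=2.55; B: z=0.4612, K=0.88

ΣzᵢKᵢ = 1.7798; Σzᵢ/Kᵢ = 0.7354.
Since Σzᵢ/Kᵢ < 1 the mixture is above its dew point — single vapor phase.

superheated vapor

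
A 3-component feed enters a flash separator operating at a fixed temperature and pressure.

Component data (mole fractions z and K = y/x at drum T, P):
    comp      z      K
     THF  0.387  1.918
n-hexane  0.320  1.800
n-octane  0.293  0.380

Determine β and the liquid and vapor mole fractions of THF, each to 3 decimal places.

Material balance + equilibrium reduce to Σ zᵢ(Kᵢ−1)/(1+β(Kᵢ−1)) = 0.
Check two-phase: ΣzᵢKᵢ = 1.430 > 1 and Σzᵢ/Kᵢ = 1.151 > 1, so g(0) = 0.430 > 0 and g(1) = -0.151 < 0.
Iterate (Newton) starting at β = 0.48:
  β = 0.480: g = 0.1729, g' = -0.492 → β = 0.831
  β = 0.831: g = -0.0196, g' = -0.658 → β = 0.801
Converged at β = 0.801.
Compositions from xᵢ = zᵢ/(1+β(Kᵢ−1)), yᵢ = Kᵢxᵢ:
  THF: x = 0.223, y = 0.428
  n-hexane: x = 0.195, y = 0.351
  n-octane: x = 0.582, y = 0.221

β = 0.801, x_THF = 0.223, y_THF = 0.428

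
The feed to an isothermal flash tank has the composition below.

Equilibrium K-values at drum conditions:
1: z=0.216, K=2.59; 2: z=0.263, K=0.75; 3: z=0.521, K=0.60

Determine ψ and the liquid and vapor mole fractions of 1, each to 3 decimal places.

ψ = 0.123, x_1 = 0.181, y_1 = 0.468

Newton–Raphson from ψ = 0.59:
  ψ = 0.590: g = -0.1727, g' = -0.311 → ψ = 0.034
  ψ = 0.034: g = 0.0480, g' = -0.593 → ψ = 0.115
  ψ = 0.115: g = 0.0041, g' = -0.499 → ψ = 0.123
Converged at ψ = 0.123.
Compositions from xᵢ = zᵢ/(1+ψ(Kᵢ−1)), yᵢ = Kᵢxᵢ:
  1: x = 0.181, y = 0.468
  2: x = 0.271, y = 0.204
  3: x = 0.548, y = 0.329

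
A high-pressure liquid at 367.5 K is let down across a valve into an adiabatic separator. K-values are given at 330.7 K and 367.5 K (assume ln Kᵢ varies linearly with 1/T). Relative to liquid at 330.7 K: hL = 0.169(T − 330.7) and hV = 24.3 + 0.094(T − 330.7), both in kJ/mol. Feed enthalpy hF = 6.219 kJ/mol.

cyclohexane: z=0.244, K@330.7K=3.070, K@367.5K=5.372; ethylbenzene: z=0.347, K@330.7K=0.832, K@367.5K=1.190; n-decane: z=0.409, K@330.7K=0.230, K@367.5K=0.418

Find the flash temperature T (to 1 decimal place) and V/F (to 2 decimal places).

T = 337.8 K, V/F = 0.21

Adiabatic flash: solve Rachford–Rice at each trial T, then check hF = ψ·hV(T) + (1−ψ)·hL(T).
  T = 330.7 K: K = (3.070, 0.832, 0.230), RR gives ψ = 0.118, H_out = 2.869 kJ/mol
  T = 367.5 K: K = (5.372, 1.190, 0.418), RR gives ψ = 0.583, H_out = 18.767 kJ/mol
  T = 349.1 K: K = (4.121, 1.004, 0.315), RR gives ψ = 0.347, H_out = 11.053 kJ/mol
  T = 339.9 K: K = (3.571, 0.917, 0.270), RR gives ψ = 0.236, H_out = 7.136 kJ/mol
  T = 335.3 K: K = (3.315, 0.874, 0.250), RR gives ψ = 0.179, H_out = 5.065 kJ/mol
  T = 337.6 K: K = (3.441, 0.895, 0.260), RR gives ψ = 0.208, H_out = 6.114 kJ/mol
Linear interpolation between T = 337.6 (H_out = 6.114) and T = 339.9 (H_out = 7.136) on hF = 6.219 gives T ≈ 337.8 K, at which ψ = 0.21.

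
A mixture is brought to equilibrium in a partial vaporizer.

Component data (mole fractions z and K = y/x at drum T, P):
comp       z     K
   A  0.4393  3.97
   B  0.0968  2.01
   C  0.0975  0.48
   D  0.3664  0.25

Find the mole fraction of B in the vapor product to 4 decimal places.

Material balance + equilibrium reduce to Σ zᵢ(Kᵢ−1)/(1+ψ(Kᵢ−1)) = 0.
Check two-phase: ΣzᵢKᵢ = 2.0770 > 1 and Σzᵢ/Kᵢ = 1.8275 > 1, so g(0) = 1.0770 > 0 and g(1) = -0.8275 < 0.
Iterate (Newton) starting at ψ = 0.46:
  ψ = 0.4600: g = 0.13197, g' = -1.2641 → ψ = 0.5644
  ψ = 0.5644: g = 0.00152, g' = -1.2536 → ψ = 0.5656
Converged at ψ = 0.5656.
Compositions from xᵢ = zᵢ/(1+ψ(Kᵢ−1)), yᵢ = Kᵢxᵢ:
  A: x = 0.1639, y = 0.6508
  B: x = 0.0616, y = 0.1238
  C: x = 0.1381, y = 0.0663
  D: x = 0.6363, y = 0.1591

y_B = 0.1238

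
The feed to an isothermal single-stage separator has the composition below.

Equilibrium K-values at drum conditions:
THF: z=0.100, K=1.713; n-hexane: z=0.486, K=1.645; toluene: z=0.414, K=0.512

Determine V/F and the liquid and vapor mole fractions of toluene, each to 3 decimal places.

V/F = 0.570, x_toluene = 0.574, y_toluene = 0.294

Rachford–Rice: g(V/F) = Σ zᵢ(Kᵢ−1)/(1+V/F(Kᵢ−1)) = 0.
Feasibility: ΣzᵢKᵢ = 1.183, Σzᵢ/Kᵢ = 1.162 — both > 1, two phases present.
Iterate (Newton) starting at V/F = 0.67:
  V/F = 0.670: g = -0.0330, g' = -0.340 → V/F = 0.573
  V/F = 0.573: g = -0.0008, g' = -0.323 → V/F = 0.570
Converged at V/F = 0.570.
Compositions from xᵢ = zᵢ/(1+V/F(Kᵢ−1)), yᵢ = Kᵢxᵢ:
  THF: x = 0.071, y = 0.122
  n-hexane: x = 0.355, y = 0.585
  toluene: x = 0.574, y = 0.294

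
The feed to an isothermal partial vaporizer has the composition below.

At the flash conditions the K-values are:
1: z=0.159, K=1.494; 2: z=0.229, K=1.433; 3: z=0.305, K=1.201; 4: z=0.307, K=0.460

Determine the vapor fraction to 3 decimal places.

Material balance + equilibrium reduce to Σ zᵢ(Kᵢ−1)/(1+ψ(Kᵢ−1)) = 0.
Check two-phase: ΣzᵢKᵢ = 1.073 > 1 and Σzᵢ/Kᵢ = 1.188 > 1, so g(0) = 0.073 > 0 and g(1) = -0.188 < 0.
Iterate (Newton) starting at ψ = 0.33:
  ψ = 0.330: g = 0.0101, g' = -0.205 → ψ = 0.379
  ψ = 0.379: g = -0.0002, g' = -0.211 → ψ = 0.378
Converged at ψ = 0.378.

ψ = 0.378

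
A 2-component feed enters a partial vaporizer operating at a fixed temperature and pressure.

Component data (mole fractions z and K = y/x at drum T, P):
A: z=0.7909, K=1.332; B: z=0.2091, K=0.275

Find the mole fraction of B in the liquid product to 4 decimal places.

x_B = 0.3141

Rachford–Rice: g(V/F) = Σ zᵢ(Kᵢ−1)/(1+V/F(Kᵢ−1)) = 0.
Feasibility: ΣzᵢKᵢ = 1.1110, Σzᵢ/Kᵢ = 1.3541 — both > 1, two phases present.
Newton iteration, V/F⁰ = 0.67:
  V/F = 0.6700: g = -0.07999, g' = -0.4739 → V/F = 0.5012
  V/F = 0.5012: g = -0.01301, g' = -0.3353 → V/F = 0.4624
  V/F = 0.4624: g = -0.00042, g' = -0.3142 → V/F = 0.4611
Converged at V/F = 0.4611.
Compositions from xᵢ = zᵢ/(1+V/F(Kᵢ−1)), yᵢ = Kᵢxᵢ:
  A: x = 0.6859, y = 0.9136
  B: x = 0.3141, y = 0.0864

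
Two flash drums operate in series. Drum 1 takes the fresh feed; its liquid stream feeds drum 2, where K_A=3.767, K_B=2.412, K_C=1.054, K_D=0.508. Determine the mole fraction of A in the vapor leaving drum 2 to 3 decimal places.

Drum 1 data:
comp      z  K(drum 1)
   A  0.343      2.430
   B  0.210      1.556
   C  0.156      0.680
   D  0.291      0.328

y_A (drum 2) = 0.266

Drum 1:
Material balance + equilibrium reduce to Σ zᵢ(Kᵢ−1)/(1+ψ₁(Kᵢ−1)) = 0.
Check two-phase: ΣzᵢKᵢ = 1.362 > 1 and Σzᵢ/Kᵢ = 1.393 > 1, so g(0) = 0.362 > 0 and g(1) = -0.393 < 0.
Newton–Raphson from ψ₁ = 0.5:
  ψ₁ = 0.500: g = 0.0234, g' = -0.599 → ψ₁ = 0.539
Converged at ψ₁ = 0.539.
Drum-1 compositions:
  A: x = 0.194, y = 0.471
  B: x = 0.162, y = 0.251
  C: x = 0.189, y = 0.128
  D: x = 0.456, y = 0.150
Drum-2 feed = drum-1 liquid: z₂ = (0.1937, 0.1616, 0.1885, 0.4562).
Drum 2:
Rachford–Rice: g(ψ₂) = Σ zᵢ(Kᵢ−1)/(1+ψ₂(Kᵢ−1)) = 0.
Feasibility: ΣzᵢKᵢ = 1.550, Σzᵢ/Kᵢ = 1.195 — both > 1, two phases present.
Newton iteration, ψ₂⁰ = 0.5:
  ψ₂ = 0.500: g = 0.0709, g' = -0.567 → ψ₂ = 0.625
  ψ₂ = 0.625: g = 0.0033, g' = -0.521 → ψ₂ = 0.631
Converged at ψ₂ = 0.631.
  A: x = 0.071, y = 0.266
  B: x = 0.085, y = 0.206
  C: x = 0.182, y = 0.192
  D: x = 0.662, y = 0.336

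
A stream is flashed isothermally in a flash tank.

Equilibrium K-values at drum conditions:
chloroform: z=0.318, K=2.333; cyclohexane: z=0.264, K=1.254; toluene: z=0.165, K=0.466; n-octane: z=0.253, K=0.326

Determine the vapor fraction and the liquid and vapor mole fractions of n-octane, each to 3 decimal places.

Let ψ = V/F and solve Σ zᵢ(Kᵢ−1)/(1+ψ(Kᵢ−1)) = 0.
g(0) = ΣzᵢKᵢ − 1 = 0.232 and g(1) = 1 − Σzᵢ/Kᵢ = -0.477, so a root lies in (0, 1).
Newton–Raphson from ψ = 0.5:
  ψ = 0.500: g = -0.0635, g' = -0.566 → ψ = 0.388
  ψ = 0.388: g = -0.0015, g' = -0.545 → ψ = 0.385
Converged at ψ = 0.385.
Compositions from xᵢ = zᵢ/(1+ψ(Kᵢ−1)), yᵢ = Kᵢxᵢ:
  chloroform: x = 0.210, y = 0.490
  cyclohexane: x = 0.240, y = 0.302
  toluene: x = 0.208, y = 0.097
  n-octane: x = 0.342, y = 0.111

ψ = 0.385, x_n-octane = 0.342, y_n-octane = 0.111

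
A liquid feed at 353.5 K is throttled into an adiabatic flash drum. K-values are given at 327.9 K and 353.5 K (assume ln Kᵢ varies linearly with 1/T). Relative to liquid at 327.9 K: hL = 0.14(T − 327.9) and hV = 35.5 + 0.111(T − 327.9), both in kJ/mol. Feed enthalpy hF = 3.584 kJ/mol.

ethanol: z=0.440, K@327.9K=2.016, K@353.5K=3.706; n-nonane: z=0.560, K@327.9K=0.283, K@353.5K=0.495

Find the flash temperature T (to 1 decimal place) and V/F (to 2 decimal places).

T = 329.0 K, V/F = 0.10

Adiabatic flash: solve Rachford–Rice at each trial T, then check hF = ψ·hV(T) + (1−ψ)·hL(T).
  T = 327.9 K: K = (2.016, 0.283), RR gives ψ = 0.062, H_out = 2.218 kJ/mol
  T = 353.5 K: K = (3.706, 0.495), RR gives ψ = 0.664, H_out = 26.675 kJ/mol
  T = 340.7 K: K = (2.765, 0.378), RR gives ψ = 0.390, H_out = 15.504 kJ/mol
  T = 334.3 K: K = (2.368, 0.328), RR gives ψ = 0.245, H_out = 9.566 kJ/mol
  T = 331.1 K: K = (2.187, 0.305), RR gives ψ = 0.161, H_out = 6.152 kJ/mol
  T = 329.5 K: K = (2.100, 0.294), RR gives ψ = 0.114, H_out = 4.265 kJ/mol
Linear interpolation between T = 327.9 (H_out = 2.218) and T = 329.5 (H_out = 4.265) on hF = 3.584 gives T ≈ 329.0 K, at which ψ = 0.10.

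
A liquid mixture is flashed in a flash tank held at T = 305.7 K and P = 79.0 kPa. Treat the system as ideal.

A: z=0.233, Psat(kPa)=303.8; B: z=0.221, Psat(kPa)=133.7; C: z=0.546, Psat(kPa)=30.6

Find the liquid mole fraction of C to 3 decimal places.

Raoult's law: Kᵢ = Pᵢˢᵃᵗ/P = Pᵢˢᵃᵗ/79.0.
  K_A = 303.8/79.0 = 3.84557, K_B = 133.7/79.0 = 1.69241, K_C = 30.6/79.0 = 0.38734
Rachford–Rice: g(ψ) = Σ zᵢ(Kᵢ−1)/(1+ψ(Kᵢ−1)) = 0.
g(0) = ΣzᵢKᵢ − 1 = 0.482 and g(1) = 1 − Σzᵢ/Kᵢ = -0.601, so a root lies in (0, 1).
Newton iteration, ψ⁰ = 0.49:
  ψ = 0.490: g = -0.0868, g' = -0.807 → ψ = 0.382
  ψ = 0.382: g = 0.0017, g' = -0.848 → ψ = 0.384
Converged at ψ = 0.384.
Compositions from xᵢ = zᵢ/(1+ψ(Kᵢ−1)), yᵢ = Kᵢxᵢ:
  A: x = 0.111, y = 0.428
  B: x = 0.175, y = 0.295
  C: x = 0.714, y = 0.277

x_C = 0.714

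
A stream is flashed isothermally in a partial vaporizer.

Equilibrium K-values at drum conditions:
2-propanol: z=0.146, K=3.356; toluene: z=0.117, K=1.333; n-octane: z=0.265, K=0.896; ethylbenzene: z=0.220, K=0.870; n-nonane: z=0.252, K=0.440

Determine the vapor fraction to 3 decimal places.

ψ = 0.323

Material balance + equilibrium reduce to Σ zᵢ(Kᵢ−1)/(1+ψ(Kᵢ−1)) = 0.
Feasibility: ΣzᵢKᵢ = 1.186, Σzᵢ/Kᵢ = 1.253 — both > 1, two phases present.
Newton iteration, ψ⁰ = 0.5:
  ψ = 0.500: g = -0.0643, g' = -0.340 → ψ = 0.311
  ψ = 0.311: g = 0.0047, g' = -0.404 → ψ = 0.323
Converged at ψ = 0.323.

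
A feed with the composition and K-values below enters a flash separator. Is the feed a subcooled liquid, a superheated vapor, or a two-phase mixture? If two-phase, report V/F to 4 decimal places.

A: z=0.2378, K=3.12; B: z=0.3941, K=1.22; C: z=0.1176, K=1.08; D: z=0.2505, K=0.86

ΣzᵢKᵢ = 1.5652; Σzᵢ/Kᵢ = 0.7994.
Since Σzᵢ/Kᵢ < 1 the mixture is above its dew point — single vapor phase.

superheated vapor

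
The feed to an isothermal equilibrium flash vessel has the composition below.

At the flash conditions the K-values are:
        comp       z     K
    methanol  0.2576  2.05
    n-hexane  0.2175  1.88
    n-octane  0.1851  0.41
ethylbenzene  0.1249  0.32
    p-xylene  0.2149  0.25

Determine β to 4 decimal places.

Material balance + equilibrium reduce to Σ zᵢ(Kᵢ−1)/(1+β(Kᵢ−1)) = 0.
Check two-phase: ΣzᵢKᵢ = 1.1066 > 1 and Σzᵢ/Kᵢ = 1.9427 > 1, so g(0) = 0.1066 > 0 and g(1) = -0.9427 < 0.
Newton iteration, β⁰ = 0.5:
  β = 0.5000: g = -0.23119, g' = -0.7750 → β = 0.2017
  β = 0.2017: g = -0.02654, g' = -0.6433 → β = 0.1604
  β = 0.1604: g = 0.00002, g' = -0.6449 → β = 0.1605
Converged at β = 0.1605.

β = 0.1605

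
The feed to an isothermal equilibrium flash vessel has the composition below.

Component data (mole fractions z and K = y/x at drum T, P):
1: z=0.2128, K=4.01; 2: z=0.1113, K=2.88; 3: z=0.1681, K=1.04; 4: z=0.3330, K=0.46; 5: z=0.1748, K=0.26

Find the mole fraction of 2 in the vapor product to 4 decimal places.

Material balance + equilibrium reduce to Σ zᵢ(Kᵢ−1)/(1+V/F(Kᵢ−1)) = 0.
Feasibility: ΣzᵢKᵢ = 1.5473, Σzᵢ/Kᵢ = 1.6496 — both > 1, two phases present.
Newton–Raphson from V/F = 0.5:
  V/F = 0.5000: g = -0.08150, g' = -0.8354 → V/F = 0.4024
  V/F = 0.4024: g = 0.00143, g' = -0.8747 → V/F = 0.4041
Converged at V/F = 0.4041.
Compositions from xᵢ = zᵢ/(1+V/F(Kᵢ−1)), yᵢ = Kᵢxᵢ:
  1: x = 0.0960, y = 0.3850
  2: x = 0.0633, y = 0.1822
  3: x = 0.1654, y = 0.1720
  4: x = 0.4259, y = 0.1959
  5: x = 0.2494, y = 0.0648

y_2 = 0.1822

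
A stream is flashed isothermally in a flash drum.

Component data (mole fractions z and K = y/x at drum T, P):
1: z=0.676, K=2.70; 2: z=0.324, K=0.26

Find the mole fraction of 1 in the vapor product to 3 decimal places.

Rachford–Rice: g(ψ) = Σ zᵢ(Kᵢ−1)/(1+ψ(Kᵢ−1)) = 0.
g(0) = ΣzᵢKᵢ − 1 = 0.909 and g(1) = 1 − Σzᵢ/Kᵢ = -0.497, so a root lies in (0, 1).
Newton–Raphson from ψ = 0.5:
  ψ = 0.500: g = 0.2406, g' = -1.018 → ψ = 0.736
  ψ = 0.736: g = -0.0165, g' = -1.242 → ψ = 0.723
Converged at ψ = 0.723.
Compositions from xᵢ = zᵢ/(1+ψ(Kᵢ−1)), yᵢ = Kᵢxᵢ:
  1: x = 0.303, y = 0.819
  2: x = 0.697, y = 0.181

y_1 = 0.819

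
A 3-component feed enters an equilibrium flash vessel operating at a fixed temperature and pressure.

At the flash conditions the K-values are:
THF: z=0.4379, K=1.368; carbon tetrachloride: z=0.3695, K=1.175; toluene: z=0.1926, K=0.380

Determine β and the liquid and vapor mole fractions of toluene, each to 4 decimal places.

β = 0.6016, x_toluene = 0.3072, y_toluene = 0.1167

Material balance + equilibrium reduce to Σ zᵢ(Kᵢ−1)/(1+β(Kᵢ−1)) = 0.
g(0) = ΣzᵢKᵢ − 1 = 0.1064 and g(1) = 1 − Σzᵢ/Kᵢ = -0.1414, so a root lies in (0, 1).
Newton–Raphson from β = 0.5:
  β = 0.5000: g = 0.02250, g' = -0.2074 → β = 0.6085
  β = 0.6085: g = -0.00166, g' = -0.2398 → β = 0.6016
Converged at β = 0.6016.
Compositions from xᵢ = zᵢ/(1+β(Kᵢ−1)), yᵢ = Kᵢxᵢ:
  THF: x = 0.3585, y = 0.4905
  carbon tetrachloride: x = 0.3343, y = 0.3928
  toluene: x = 0.3072, y = 0.1167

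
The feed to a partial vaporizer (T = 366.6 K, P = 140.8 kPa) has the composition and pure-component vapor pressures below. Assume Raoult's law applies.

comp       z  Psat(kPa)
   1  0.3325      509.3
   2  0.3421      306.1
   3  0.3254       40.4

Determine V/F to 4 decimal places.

Raoult's law: Kᵢ = Pᵢˢᵃᵗ/P = Pᵢˢᵃᵗ/140.8.
  K_1 = 509.3/140.8 = 3.617188, K_2 = 306.1/140.8 = 2.174006, K_3 = 40.4/140.8 = 0.286932
Rachford–Rice: g(V/F) = Σ zᵢ(Kᵢ−1)/(1+V/F(Kᵢ−1)) = 0.
g(0) = ΣzᵢKᵢ − 1 = 1.0398 and g(1) = 1 − Σzᵢ/Kᵢ = -0.3833, so a root lies in (0, 1).
Newton–Raphson from V/F = 0.5:
  V/F = 0.5000: g = 0.26942, g' = -1.0141 → V/F = 0.7657
  V/F = 0.7657: g = -0.00985, g' = -1.1858 → V/F = 0.7574
  V/F = 0.7574: g = -0.00006, g' = -1.1703 → V/F = 0.7573
Converged at V/F = 0.7573.

V/F = 0.7573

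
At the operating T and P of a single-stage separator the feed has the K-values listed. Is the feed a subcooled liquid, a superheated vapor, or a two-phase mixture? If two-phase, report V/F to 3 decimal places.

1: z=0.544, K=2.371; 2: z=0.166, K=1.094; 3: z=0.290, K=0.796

ΣzᵢKᵢ = 1.702; Σzᵢ/Kᵢ = 0.745.
Since Σzᵢ/Kᵢ < 1 the mixture is above its dew point — single vapor phase.

superheated vapor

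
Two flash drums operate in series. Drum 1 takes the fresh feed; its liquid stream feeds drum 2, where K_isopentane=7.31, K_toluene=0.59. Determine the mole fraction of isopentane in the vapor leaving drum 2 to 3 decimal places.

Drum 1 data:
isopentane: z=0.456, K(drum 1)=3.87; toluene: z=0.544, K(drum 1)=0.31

Drum 1:
Rachford–Rice: g(ψ₁) = Σ zᵢ(Kᵢ−1)/(1+ψ₁(Kᵢ−1)) = 0.
g(0) = ΣzᵢKᵢ − 1 = 0.933 and g(1) = 1 − Σzᵢ/Kᵢ = -0.873, so a root lies in (0, 1).
Binary case is linear: z₁(K₁−1)(1+ψ₁(K₂−1)) + z₂(K₂−1)(1+ψ₁(K₁−1)) = 0
⇒ ψ₁ = [z₁(K₁−1)+z₂(K₂−1)] / [−(K₁−1)(K₂−1)] = 0.9334/1.9803 = 0.471
Drum-1 compositions:
  isopentane: x = 0.194, y = 0.750
  toluene: x = 0.806, y = 0.250
Drum-2 feed = drum-1 liquid: z₂ = (0.1938, 0.8062).
Drum 2:
Material balance + equilibrium reduce to Σ zᵢ(Kᵢ−1)/(1+ψ₂(Kᵢ−1)) = 0.
Check two-phase: ΣzᵢKᵢ = 1.892 > 1 and Σzᵢ/Kᵢ = 1.393 > 1, so g(0) = 0.892 > 0 and g(1) = -0.393 < 0.
Iterate (Newton) starting at ψ₂ = 0.39:
  ψ₂ = 0.390: g = -0.0401, g' = -0.836 → ψ₂ = 0.342
  ψ₂ = 0.342: g = 0.0027, g' = -0.957 → ψ₂ = 0.345
Converged at ψ₂ = 0.345.
  isopentane: x = 0.061, y = 0.446
  toluene: x = 0.939, y = 0.554

y_isopentane (drum 2) = 0.446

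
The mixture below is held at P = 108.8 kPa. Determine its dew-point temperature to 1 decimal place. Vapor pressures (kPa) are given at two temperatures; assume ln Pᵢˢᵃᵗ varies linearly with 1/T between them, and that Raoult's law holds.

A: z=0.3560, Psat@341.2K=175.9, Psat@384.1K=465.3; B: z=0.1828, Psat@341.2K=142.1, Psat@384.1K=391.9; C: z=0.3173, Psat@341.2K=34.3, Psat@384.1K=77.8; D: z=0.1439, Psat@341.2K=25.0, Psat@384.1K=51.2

Dew-point temperature: Σzᵢ·P/Pᵢˢᵃᵗ(T) = 1. Interpolate ln Pᵢˢᵃᵗ = aᵢ + bᵢ/T.
  T = 341.2 K: ΣzᵢP/Pᵢˢᵃᵗ = 1.9929
  T = 384.1 K: ΣzᵢP/Pᵢˢᵃᵗ = 0.8835
  T = 362.6 K: ΣzᵢP/Pᵢˢᵃᵗ = 1.2953
  T = 373.4 K: ΣzᵢP/Pᵢˢᵃᵗ = 1.0627
  T = 378.8 K: ΣzᵢP/Pᵢˢᵃᵗ = 0.9668
  T = 376.1 K: ΣzᵢP/Pᵢˢᵃᵗ = 1.0133
Interpolating between 376.1 K and 378.8 K gives T ≈ 376.9 K.

T = 376.9 K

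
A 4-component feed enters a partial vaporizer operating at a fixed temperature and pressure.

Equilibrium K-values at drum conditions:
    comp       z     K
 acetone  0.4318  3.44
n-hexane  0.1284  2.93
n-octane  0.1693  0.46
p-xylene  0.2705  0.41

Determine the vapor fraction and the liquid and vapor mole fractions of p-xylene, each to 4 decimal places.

Newton iteration, ψ⁰ = 0.5:
  ψ = 0.5000: g = 0.24909, g' = -0.9276 → ψ = 0.7685
  ψ = 0.7685: g = 0.01795, g' = -0.8480 → ψ = 0.7897
  ψ = 0.7897: g = -0.00007, g' = -0.8553 → ψ = 0.7896
Converged at ψ = 0.7896.
Compositions from xᵢ = zᵢ/(1+ψ(Kᵢ−1)), yᵢ = Kᵢxᵢ:
  acetone: x = 0.1475, y = 0.5075
  n-hexane: x = 0.0509, y = 0.1491
  n-octane: x = 0.2952, y = 0.1358
  p-xylene: x = 0.5064, y = 0.2076

ψ = 0.7896, x_p-xylene = 0.5064, y_p-xylene = 0.2076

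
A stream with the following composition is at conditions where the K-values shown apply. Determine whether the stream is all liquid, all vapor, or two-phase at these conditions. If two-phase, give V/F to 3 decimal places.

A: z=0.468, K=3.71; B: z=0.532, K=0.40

two-phase, V/F = 0.584

ΣzᵢKᵢ = 1.949; Σzᵢ/Kᵢ = 1.456.
Both exceed 1, so a two-phase solution exists.
Let ψ = V/F and solve Σ zᵢ(Kᵢ−1)/(1+ψ(Kᵢ−1)) = 0.
Binary case is linear: z₁(K₁−1)(1+ψ(K₂−1)) + z₂(K₂−1)(1+ψ(K₁−1)) = 0
⇒ ψ = [z₁(K₁−1)+z₂(K₂−1)] / [−(K₁−1)(K₂−1)] = 0.9491/1.6260 = 0.584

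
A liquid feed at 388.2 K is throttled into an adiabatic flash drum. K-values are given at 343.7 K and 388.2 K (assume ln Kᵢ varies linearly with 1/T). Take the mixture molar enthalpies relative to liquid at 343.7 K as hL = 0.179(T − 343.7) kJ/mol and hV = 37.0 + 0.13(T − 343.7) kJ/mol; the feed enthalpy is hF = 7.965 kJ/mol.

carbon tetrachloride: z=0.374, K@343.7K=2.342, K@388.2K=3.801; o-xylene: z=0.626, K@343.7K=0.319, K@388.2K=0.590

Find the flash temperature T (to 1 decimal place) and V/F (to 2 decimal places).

T = 351.1 K, V/F = 0.18

Adiabatic flash: solve Rachford–Rice at each trial T, then check hF = ψ·hV(T) + (1−ψ)·hL(T).
  T = 343.7 K: K = (2.342, 0.319), RR gives ψ = 0.083, H_out = 3.061 kJ/mol
  T = 388.2 K: K = (3.801, 0.590), RR gives ψ = 0.689, H_out = 31.946 kJ/mol
  T = 365.9 K: K = (3.026, 0.442), RR gives ψ = 0.361, H_out = 16.937 kJ/mol
  T = 354.8 K: K = (2.673, 0.377), RR gives ψ = 0.226, H_out = 10.241 kJ/mol
  T = 349.2 K: K = (2.503, 0.347), RR gives ψ = 0.156, H_out = 6.729 kJ/mol
  T = 352.0 K: K = (2.587, 0.362), RR gives ψ = 0.192, H_out = 8.506 kJ/mol
  T = 350.6 K: K = (2.545, 0.355), RR gives ψ = 0.174, H_out = 7.623 kJ/mol
Linear interpolation between T = 350.6 (H_out = 7.623) and T = 352.0 (H_out = 8.506) on hF = 7.965 gives T ≈ 351.1 K, at which ψ = 0.18.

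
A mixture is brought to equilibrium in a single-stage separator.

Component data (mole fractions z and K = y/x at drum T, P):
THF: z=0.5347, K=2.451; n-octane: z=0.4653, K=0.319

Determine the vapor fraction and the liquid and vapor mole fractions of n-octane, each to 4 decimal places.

Binary case is linear: z₁(K₁−1)(1+ψ(K₂−1)) + z₂(K₂−1)(1+ψ(K₁−1)) = 0
⇒ ψ = [z₁(K₁−1)+z₂(K₂−1)] / [−(K₁−1)(K₂−1)] = 0.45898/0.98813 = 0.4645
Compositions from xᵢ = zᵢ/(1+ψ(Kᵢ−1)), yᵢ = Kᵢxᵢ:
  THF: x = 0.3194, y = 0.7829
  n-octane: x = 0.6806, y = 0.2171

ψ = 0.4645, x_n-octane = 0.6806, y_n-octane = 0.2171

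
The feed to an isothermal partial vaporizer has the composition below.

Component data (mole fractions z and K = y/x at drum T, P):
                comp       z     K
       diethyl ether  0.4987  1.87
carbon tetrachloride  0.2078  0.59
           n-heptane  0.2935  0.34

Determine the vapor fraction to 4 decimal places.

Let ψ = V/F and solve Σ zᵢ(Kᵢ−1)/(1+ψ(Kᵢ−1)) = 0.
Check two-phase: ΣzᵢKᵢ = 1.1550 > 1 and Σzᵢ/Kᵢ = 1.4821 > 1, so g(0) = 0.1550 > 0 and g(1) = -0.4821 < 0.
Newton–Raphson from ψ = 0.5:
  ψ = 0.5000: g = -0.09394, g' = -0.5234 → ψ = 0.3205
  ψ = 0.3205: g = -0.00450, g' = -0.4828 → ψ = 0.3112
Converged at ψ = 0.3112.

ψ = 0.3112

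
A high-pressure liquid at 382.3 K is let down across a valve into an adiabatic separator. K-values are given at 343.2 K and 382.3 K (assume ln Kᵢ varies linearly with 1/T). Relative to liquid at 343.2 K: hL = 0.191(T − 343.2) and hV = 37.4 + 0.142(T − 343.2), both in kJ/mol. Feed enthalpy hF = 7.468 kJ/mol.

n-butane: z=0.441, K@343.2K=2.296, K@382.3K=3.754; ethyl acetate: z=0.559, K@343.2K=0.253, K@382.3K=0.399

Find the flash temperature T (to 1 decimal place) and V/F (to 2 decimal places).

T = 345.5 K, V/F = 0.19

Adiabatic flash: solve Rachford–Rice at each trial T, then check hF = ψ·hV(T) + (1−ψ)·hL(T).
  T = 343.2 K: K = (2.296, 0.253), RR gives ψ = 0.159, H_out = 5.948 kJ/mol
  T = 382.3 K: K = (3.754, 0.399), RR gives ψ = 0.531, H_out = 26.303 kJ/mol
  T = 362.8 K: K = (2.977, 0.322), RR gives ψ = 0.368, H_out = 17.136 kJ/mol
  T = 353.0 K: K = (2.624, 0.286), RR gives ψ = 0.274, H_out = 11.975 kJ/mol
  T = 348.1 K: K = (2.457, 0.269), RR gives ψ = 0.220, H_out = 9.106 kJ/mol
  T = 345.6 K: K = (2.374, 0.261), RR gives ψ = 0.190, H_out = 7.537 kJ/mol
Linear interpolation between T = 343.2 (H_out = 5.948) and T = 345.6 (H_out = 7.537) on hF = 7.468 gives T ≈ 345.5 K, at which ψ = 0.19.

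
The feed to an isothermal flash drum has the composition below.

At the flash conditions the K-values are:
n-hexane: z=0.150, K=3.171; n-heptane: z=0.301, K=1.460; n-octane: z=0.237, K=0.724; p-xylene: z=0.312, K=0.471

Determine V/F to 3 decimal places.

Iterate (Newton) starting at V/F = 0.5:
  V/F = 0.500: g = -0.0316, g' = -0.390 → V/F = 0.419
  V/F = 0.419: g = 0.0005, g' = -0.406 → V/F = 0.420
Converged at V/F = 0.420.

V/F = 0.420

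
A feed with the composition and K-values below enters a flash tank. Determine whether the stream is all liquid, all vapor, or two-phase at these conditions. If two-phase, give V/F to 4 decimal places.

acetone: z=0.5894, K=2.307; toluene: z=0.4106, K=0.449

ΣzᵢKᵢ = 1.5441; Σzᵢ/Kᵢ = 1.1700.
Both exceed 1, so a two-phase solution exists.
Rachford–Rice: g(ψ) = Σ zᵢ(Kᵢ−1)/(1+ψ(Kᵢ−1)) = 0.
Binary case is linear: z₁(K₁−1)(1+ψ(K₂−1)) + z₂(K₂−1)(1+ψ(K₁−1)) = 0
⇒ ψ = [z₁(K₁−1)+z₂(K₂−1)] / [−(K₁−1)(K₂−1)] = 0.54411/0.72016 = 0.7555

two-phase, V/F = 0.7555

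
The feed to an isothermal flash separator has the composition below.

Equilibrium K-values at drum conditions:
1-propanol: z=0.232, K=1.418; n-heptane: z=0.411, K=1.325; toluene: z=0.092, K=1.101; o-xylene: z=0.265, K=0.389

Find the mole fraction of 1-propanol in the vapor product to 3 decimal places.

Newton–Raphson from V/F = 0.5:
  V/F = 0.500: g = -0.0292, g' = -0.266 → V/F = 0.390
  V/F = 0.390: g = -0.0018, g' = -0.236 → V/F = 0.383
Converged at V/F = 0.383.
Compositions from xᵢ = zᵢ/(1+V/F(Kᵢ−1)), yᵢ = Kᵢxᵢ:
  1-propanol: x = 0.200, y = 0.284
  n-heptane: x = 0.366, y = 0.484
  toluene: x = 0.089, y = 0.098
  o-xylene: x = 0.346, y = 0.135

y_1-propanol = 0.284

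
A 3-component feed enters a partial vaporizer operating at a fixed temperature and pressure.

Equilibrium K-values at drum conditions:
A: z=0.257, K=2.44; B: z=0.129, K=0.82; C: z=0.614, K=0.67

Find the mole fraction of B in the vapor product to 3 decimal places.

Newton iteration, β⁰ = 0.5:
  β = 0.500: g = -0.0530, g' = -0.281 → β = 0.311
  β = 0.311: g = 0.0051, g' = -0.342 → β = 0.326
Converged at β = 0.326.
Compositions from xᵢ = zᵢ/(1+β(Kᵢ−1)), yᵢ = Kᵢxᵢ:
  A: x = 0.175, y = 0.427
  B: x = 0.137, y = 0.112
  C: x = 0.688, y = 0.461

y_B = 0.112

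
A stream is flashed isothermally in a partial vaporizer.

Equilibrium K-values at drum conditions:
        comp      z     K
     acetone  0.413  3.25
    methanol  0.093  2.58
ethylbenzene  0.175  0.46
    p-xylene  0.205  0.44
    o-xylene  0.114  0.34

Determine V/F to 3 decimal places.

V/F = 0.640

Rachford–Rice: g(V/F) = Σ zᵢ(Kᵢ−1)/(1+V/F(Kᵢ−1)) = 0.
g(0) = ΣzᵢKᵢ − 1 = 0.792 and g(1) = 1 − Σzᵢ/Kᵢ = -0.345, so a root lies in (0, 1).
Newton iteration, V/F⁰ = 0.36:
  V/F = 0.360: g = 0.2473, g' = -0.997 → V/F = 0.608
  V/F = 0.608: g = 0.0270, g' = -0.833 → V/F = 0.640
Converged at V/F = 0.640.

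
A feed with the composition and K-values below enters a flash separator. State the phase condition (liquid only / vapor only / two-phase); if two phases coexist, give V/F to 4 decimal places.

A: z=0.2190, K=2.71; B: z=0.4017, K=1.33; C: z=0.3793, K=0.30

ΣzᵢKᵢ = 1.2415; Σzᵢ/Kᵢ = 1.6472.
Both exceed 1, so a two-phase solution exists.
Let ψ = V/F and solve Σ zᵢ(Kᵢ−1)/(1+ψ(Kᵢ−1)) = 0.
Newton–Raphson from ψ = 0.5:
  ψ = 0.5000: g = -0.09281, g' = -0.6582 → ψ = 0.3590
  ψ = 0.3590: g = -0.00407, g' = -0.6124 → ψ = 0.3524
Converged at ψ = 0.3524.

two-phase, V/F = 0.3524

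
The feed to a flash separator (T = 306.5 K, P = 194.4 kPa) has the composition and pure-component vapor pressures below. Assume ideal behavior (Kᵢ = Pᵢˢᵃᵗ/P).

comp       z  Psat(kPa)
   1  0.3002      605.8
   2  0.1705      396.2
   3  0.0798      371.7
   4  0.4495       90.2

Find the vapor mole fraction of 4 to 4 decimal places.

Raoult's law: Kᵢ = Pᵢˢᵃᵗ/P = Pᵢˢᵃᵗ/194.4.
  K_1 = 605.8/194.4 = 3.116255, K_2 = 396.2/194.4 = 2.038066, K_3 = 371.7/194.4 = 1.912037, K_4 = 90.2/194.4 = 0.463992
Material balance + equilibrium reduce to Σ zᵢ(Kᵢ−1)/(1+β(Kᵢ−1)) = 0.
g(0) = ΣzᵢKᵢ − 1 = 0.6441 and g(1) = 1 − Σzᵢ/Kᵢ = -0.1905, so a root lies in (0, 1).
Newton–Raphson from β = 0.67:
  β = 0.6700: g = 0.03636, g' = -0.6339 → β = 0.7274
  β = 0.7274: g = -0.00011, g' = -0.6391 → β = 0.7272
Converged at β = 0.7272.
Compositions from xᵢ = zᵢ/(1+β(Kᵢ−1)), yᵢ = Kᵢxᵢ:
  1: x = 0.1182, y = 0.3685
  2: x = 0.0972, y = 0.1980
  3: x = 0.0480, y = 0.0917
  4: x = 0.7366, y = 0.3418

y_4 = 0.3418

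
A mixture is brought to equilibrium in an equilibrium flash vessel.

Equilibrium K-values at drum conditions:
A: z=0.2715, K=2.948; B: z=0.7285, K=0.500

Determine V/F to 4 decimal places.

V/F = 0.1690

Material balance + equilibrium reduce to Σ zᵢ(Kᵢ−1)/(1+V/F(Kᵢ−1)) = 0.
Check two-phase: ΣzᵢKᵢ = 1.1646 > 1 and Σzᵢ/Kᵢ = 1.5491 > 1, so g(0) = 0.1646 > 0 and g(1) = -0.5491 < 0.
Newton–Raphson from V/F = 0.5:
  V/F = 0.5000: g = -0.21774, g' = -0.5882 → V/F = 0.1298
  V/F = 0.1298: g = 0.03261, g' = -0.8647 → V/F = 0.1675
  V/F = 0.1675: g = 0.00121, g' = -0.8026 → V/F = 0.1690
Converged at V/F = 0.1690.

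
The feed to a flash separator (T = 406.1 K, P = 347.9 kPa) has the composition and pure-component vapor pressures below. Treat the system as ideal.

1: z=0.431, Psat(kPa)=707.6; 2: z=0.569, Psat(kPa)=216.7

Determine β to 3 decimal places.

Raoult's law: Kᵢ = Pᵢˢᵃᵗ/P = Pᵢˢᵃᵗ/347.9.
  K_1 = 707.6/347.9 = 2.03392, K_2 = 216.7/347.9 = 0.62288
Newton–Raphson from β = 0.43:
  β = 0.430: g = 0.0524, g' = -0.336 → β = 0.586
  β = 0.586: g = 0.0021, g' = -0.312 → β = 0.593
Converged at β = 0.593.

β = 0.593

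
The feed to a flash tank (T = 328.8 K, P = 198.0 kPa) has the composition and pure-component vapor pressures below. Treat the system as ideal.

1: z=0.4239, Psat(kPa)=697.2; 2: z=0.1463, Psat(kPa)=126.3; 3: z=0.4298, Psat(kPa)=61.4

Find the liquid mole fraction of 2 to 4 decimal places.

Raoult's law: Kᵢ = Pᵢˢᵃᵗ/P = Pᵢˢᵃᵗ/198.0.
  K_1 = 697.2/198.0 = 3.521212, K_2 = 126.3/198.0 = 0.637879, K_3 = 61.4/198.0 = 0.310101
Iterate (Newton) starting at ψ = 0.5:
  ψ = 0.5000: g = -0.04459, g' = -1.0326 → ψ = 0.4568
  ψ = 0.4568: g = 0.00023, g' = -1.0457 → ψ = 0.4570
Converged at ψ = 0.4570.
Compositions from xᵢ = zᵢ/(1+ψ(Kᵢ−1)), yᵢ = Kᵢxᵢ:
  1: x = 0.1970, y = 0.6935
  2: x = 0.1753, y = 0.1118
  3: x = 0.6277, y = 0.1947

x_2 = 0.1753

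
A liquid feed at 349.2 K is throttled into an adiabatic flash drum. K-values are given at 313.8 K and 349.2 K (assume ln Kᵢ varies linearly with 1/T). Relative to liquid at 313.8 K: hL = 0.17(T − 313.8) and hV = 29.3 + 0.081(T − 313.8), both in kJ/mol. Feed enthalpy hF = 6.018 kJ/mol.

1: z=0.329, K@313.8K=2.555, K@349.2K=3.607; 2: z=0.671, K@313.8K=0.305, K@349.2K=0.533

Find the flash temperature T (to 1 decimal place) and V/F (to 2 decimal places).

Adiabatic flash: solve Rachford–Rice at each trial T, then check hF = ψ·hV(T) + (1−ψ)·hL(T).
  T = 313.8 K: K = (2.555, 0.305), RR gives ψ = 0.042, H_out = 1.227 kJ/mol
  T = 349.2 K: K = (3.607, 0.533), RR gives ψ = 0.447, H_out = 17.710 kJ/mol
  T = 331.5 K: K = (3.064, 0.409), RR gives ψ = 0.232, H_out = 9.435 kJ/mol
  T = 322.6 K: K = (2.803, 0.354), RR gives ψ = 0.138, H_out = 5.419 kJ/mol
  T = 327.1 K: K = (2.934, 0.382), RR gives ψ = 0.185, H_out = 7.463 kJ/mol
  T = 324.9 K: K = (2.870, 0.368), RR gives ψ = 0.162, H_out = 6.469 kJ/mol
Linear interpolation between T = 322.6 (H_out = 5.419) and T = 324.9 (H_out = 6.469) on hF = 6.018 gives T ≈ 323.9 K, at which ψ = 0.15.

T = 323.9 K, V/F = 0.15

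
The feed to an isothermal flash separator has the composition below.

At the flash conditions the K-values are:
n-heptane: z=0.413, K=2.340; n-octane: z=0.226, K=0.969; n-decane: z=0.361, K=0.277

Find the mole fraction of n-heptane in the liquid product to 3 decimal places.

x_n-heptane = 0.274

Rachford–Rice: g(ψ) = Σ zᵢ(Kᵢ−1)/(1+ψ(Kᵢ−1)) = 0.
g(0) = ΣzᵢKᵢ − 1 = 0.285 and g(1) = 1 − Σzᵢ/Kᵢ = -0.713, so a root lies in (0, 1).
Iterate (Newton) starting at ψ = 0.5:
  ψ = 0.500: g = -0.0845, g' = -0.729 → ψ = 0.384
  ψ = 0.384: g = -0.0031, g' = -0.685 → ψ = 0.380
Converged at ψ = 0.380.
Compositions from xᵢ = zᵢ/(1+ψ(Kᵢ−1)), yᵢ = Kᵢxᵢ:
  n-heptane: x = 0.274, y = 0.641
  n-octane: x = 0.229, y = 0.222
  n-decane: x = 0.498, y = 0.138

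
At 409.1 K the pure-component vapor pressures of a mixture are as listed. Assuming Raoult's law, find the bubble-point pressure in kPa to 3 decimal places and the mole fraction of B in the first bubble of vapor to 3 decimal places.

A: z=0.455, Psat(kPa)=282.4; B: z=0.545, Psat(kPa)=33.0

Pbub = 146.477 kPa, y_B = 0.123

At the bubble point ψ → 0, so ΣzᵢKᵢ = 1 with Kᵢ = Pᵢˢᵃᵗ/P ⇒ P = ΣzᵢPᵢˢᵃᵗ.
P = 0.455·282.4 + 0.545·33.0 = 146.477 kPa
yᵢ = zᵢPᵢˢᵃᵗ/P ⇒ y_B = 0.545·33.0/146.477 = 0.123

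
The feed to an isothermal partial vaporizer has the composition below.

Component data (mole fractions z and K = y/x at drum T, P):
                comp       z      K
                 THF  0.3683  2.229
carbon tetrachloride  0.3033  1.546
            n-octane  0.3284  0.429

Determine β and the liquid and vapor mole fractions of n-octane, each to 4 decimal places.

Material balance + equilibrium reduce to Σ zᵢ(Kᵢ−1)/(1+β(Kᵢ−1)) = 0.
g(0) = ΣzᵢKᵢ − 1 = 0.4307 and g(1) = 1 − Σzᵢ/Kᵢ = -0.1269, so a root lies in (0, 1).
Newton–Raphson from β = 0.5:
  β = 0.5000: g = 0.14800, g' = -0.4789 → β = 0.8090
  β = 0.8090: g = -0.00668, g' = -0.5532 → β = 0.7969
Converged at β = 0.7969.
Compositions from xᵢ = zᵢ/(1+β(Kᵢ−1)), yᵢ = Kᵢxᵢ:
  THF: x = 0.1861, y = 0.4148
  carbon tetrachloride: x = 0.2113, y = 0.3267
  n-octane: x = 0.6026, y = 0.2585

β = 0.7969, x_n-octane = 0.6026, y_n-octane = 0.2585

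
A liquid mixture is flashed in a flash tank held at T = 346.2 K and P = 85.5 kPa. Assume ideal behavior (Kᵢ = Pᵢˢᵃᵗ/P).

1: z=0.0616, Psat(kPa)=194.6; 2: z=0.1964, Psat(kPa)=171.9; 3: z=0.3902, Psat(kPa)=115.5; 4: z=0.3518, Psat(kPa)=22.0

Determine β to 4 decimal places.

β = 0.2940

Raoult's law: Kᵢ = Pᵢˢᵃᵗ/P = Pᵢˢᵃᵗ/85.5.
  K_1 = 194.6/85.5 = 2.276023, K_2 = 171.9/85.5 = 2.010526, K_3 = 115.5/85.5 = 1.350877, K_4 = 22.0/85.5 = 0.257310
Material balance + equilibrium reduce to Σ zᵢ(Kᵢ−1)/(1+β(Kᵢ−1)) = 0.
Feasibility: ΣzᵢKᵢ = 1.1527, Σzᵢ/Kᵢ = 1.7808 — both > 1, two phases present.
Newton iteration, β⁰ = 0.5:
  β = 0.5000: g = -0.11930, g' = -0.6517 → β = 0.3169
  β = 0.3169: g = -0.01221, g' = -0.5367 → β = 0.2942
  β = 0.2942: g = -0.00009, g' = -0.5294 → β = 0.2940
Converged at β = 0.2940.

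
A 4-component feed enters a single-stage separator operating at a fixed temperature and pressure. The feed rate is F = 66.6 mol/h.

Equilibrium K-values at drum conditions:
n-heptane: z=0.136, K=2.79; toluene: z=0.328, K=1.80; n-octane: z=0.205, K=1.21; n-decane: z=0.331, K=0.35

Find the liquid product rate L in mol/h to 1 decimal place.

Iterate (Newton) starting at V/F = 0.4:
  V/F = 0.400: g = 0.0896, g' = -0.532 → V/F = 0.569
  V/F = 0.569: g = -0.0018, g' = -0.565 → V/F = 0.565
Converged at V/F = 0.565.
Then V = V/F·F = 0.5654·66.6 = 37.7 mol/h and L = F − V = 28.9 mol/h.

L = 28.9 mol/h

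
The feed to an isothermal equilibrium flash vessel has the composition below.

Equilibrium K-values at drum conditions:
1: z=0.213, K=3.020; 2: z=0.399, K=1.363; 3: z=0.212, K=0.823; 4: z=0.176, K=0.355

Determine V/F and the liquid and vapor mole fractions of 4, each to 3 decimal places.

V/F = 0.797, x_4 = 0.362, y_4 = 0.129

Rachford–Rice: g(V/F) = Σ zᵢ(Kᵢ−1)/(1+V/F(Kᵢ−1)) = 0.
Check two-phase: ΣzᵢKᵢ = 1.424 > 1 and Σzᵢ/Kᵢ = 1.117 > 1, so g(0) = 0.424 > 0 and g(1) = -0.117 < 0.
Newton–Raphson from V/F = 0.5:
  V/F = 0.500: g = 0.1279, g' = -0.420 → V/F = 0.804
  V/F = 0.804: g = -0.0036, g' = -0.483 → V/F = 0.797
Converged at V/F = 0.797.
Compositions from xᵢ = zᵢ/(1+V/F(Kᵢ−1)), yᵢ = Kᵢxᵢ:
  1: x = 0.082, y = 0.247
  2: x = 0.309, y = 0.422
  3: x = 0.247, y = 0.203
  4: x = 0.362, y = 0.129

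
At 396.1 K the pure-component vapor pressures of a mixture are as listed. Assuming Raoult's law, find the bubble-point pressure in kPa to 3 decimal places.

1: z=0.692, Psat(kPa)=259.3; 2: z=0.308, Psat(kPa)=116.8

At the bubble point ψ → 0, so ΣzᵢKᵢ = 1 with Kᵢ = Pᵢˢᵃᵗ/P ⇒ P = ΣzᵢPᵢˢᵃᵗ.
P = 0.692·259.3 + 0.308·116.8 = 215.410 kPa

Pbub = 215.410 kPa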